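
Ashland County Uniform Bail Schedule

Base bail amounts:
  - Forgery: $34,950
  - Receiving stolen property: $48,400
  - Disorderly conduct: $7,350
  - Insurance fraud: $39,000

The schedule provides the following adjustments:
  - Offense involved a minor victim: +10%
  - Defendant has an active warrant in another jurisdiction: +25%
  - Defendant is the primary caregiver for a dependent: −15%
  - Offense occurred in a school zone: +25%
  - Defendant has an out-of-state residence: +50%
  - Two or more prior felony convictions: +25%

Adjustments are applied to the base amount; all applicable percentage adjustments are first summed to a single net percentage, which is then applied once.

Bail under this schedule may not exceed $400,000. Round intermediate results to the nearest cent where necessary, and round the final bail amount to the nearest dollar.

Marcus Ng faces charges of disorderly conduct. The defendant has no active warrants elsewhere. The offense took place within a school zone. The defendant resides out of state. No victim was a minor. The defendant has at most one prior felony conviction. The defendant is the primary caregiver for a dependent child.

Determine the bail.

$11,760

Base amounts from the schedule: disorderly conduct $7,350.
Single charge. Combined base = $7,350.
Net percentage adjustment: −15% +25% +50% = +60%. $7,350 × 1.6 = $11,760.
$11,760 is within the $400,000 maximum.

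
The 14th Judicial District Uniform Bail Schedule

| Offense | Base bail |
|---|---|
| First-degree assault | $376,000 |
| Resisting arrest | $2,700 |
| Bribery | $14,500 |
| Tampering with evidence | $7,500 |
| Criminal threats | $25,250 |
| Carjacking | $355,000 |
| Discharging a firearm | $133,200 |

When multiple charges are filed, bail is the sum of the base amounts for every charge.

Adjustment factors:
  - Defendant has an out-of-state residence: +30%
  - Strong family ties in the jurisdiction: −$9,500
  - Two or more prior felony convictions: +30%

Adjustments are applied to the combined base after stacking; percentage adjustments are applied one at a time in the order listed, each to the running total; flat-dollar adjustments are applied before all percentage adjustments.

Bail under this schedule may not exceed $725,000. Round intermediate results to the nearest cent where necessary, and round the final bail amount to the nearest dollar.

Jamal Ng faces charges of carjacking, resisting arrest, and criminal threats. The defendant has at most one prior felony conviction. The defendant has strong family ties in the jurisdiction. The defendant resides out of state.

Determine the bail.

$485,485

Base amounts from the schedule: carjacking $355,000; resisting arrest $2,700; criminal threats $25,250.
Stacking rule: sum of all bases. $355,000 + $2,700 + $25,250 = $382,950.
Strong family ties in the jurisdiction (−$9,500 flat): $382,950 − $9,500 = $373,450.
Defendant has an out-of-state residence (+30%): $373,450 × 1.3 = $485,485.
$485,485 is within the $725,000 maximum.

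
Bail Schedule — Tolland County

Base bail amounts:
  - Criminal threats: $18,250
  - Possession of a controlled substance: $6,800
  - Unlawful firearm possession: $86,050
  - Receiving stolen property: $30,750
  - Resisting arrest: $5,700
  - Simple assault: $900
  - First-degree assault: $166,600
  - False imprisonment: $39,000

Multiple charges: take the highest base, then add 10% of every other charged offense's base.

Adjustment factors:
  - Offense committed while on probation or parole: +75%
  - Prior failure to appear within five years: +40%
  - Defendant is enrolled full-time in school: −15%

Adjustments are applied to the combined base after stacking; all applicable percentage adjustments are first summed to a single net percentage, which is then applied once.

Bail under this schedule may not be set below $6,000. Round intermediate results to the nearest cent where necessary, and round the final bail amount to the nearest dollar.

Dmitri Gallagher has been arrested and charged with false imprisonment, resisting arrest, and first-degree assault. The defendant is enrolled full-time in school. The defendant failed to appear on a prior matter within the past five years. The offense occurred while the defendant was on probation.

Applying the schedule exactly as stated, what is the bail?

Base amounts from the schedule: false imprisonment $39,000; resisting arrest $5,700; first-degree assault $166,600.
Stacking rule: highest base plus 10% of each additional charge. Highest is first-degree assault at $166,600. Additional: $39,000 × 10% = $3,900; $5,700 × 10% = $570. Combined base = $166,600 + $4,470 = $171,070.
Net percentage adjustment: +75% +40% −15% = +100%. $171,070 × 2 = $342,140.
$342,140 is at or above the $6,000 minimum.

$342,140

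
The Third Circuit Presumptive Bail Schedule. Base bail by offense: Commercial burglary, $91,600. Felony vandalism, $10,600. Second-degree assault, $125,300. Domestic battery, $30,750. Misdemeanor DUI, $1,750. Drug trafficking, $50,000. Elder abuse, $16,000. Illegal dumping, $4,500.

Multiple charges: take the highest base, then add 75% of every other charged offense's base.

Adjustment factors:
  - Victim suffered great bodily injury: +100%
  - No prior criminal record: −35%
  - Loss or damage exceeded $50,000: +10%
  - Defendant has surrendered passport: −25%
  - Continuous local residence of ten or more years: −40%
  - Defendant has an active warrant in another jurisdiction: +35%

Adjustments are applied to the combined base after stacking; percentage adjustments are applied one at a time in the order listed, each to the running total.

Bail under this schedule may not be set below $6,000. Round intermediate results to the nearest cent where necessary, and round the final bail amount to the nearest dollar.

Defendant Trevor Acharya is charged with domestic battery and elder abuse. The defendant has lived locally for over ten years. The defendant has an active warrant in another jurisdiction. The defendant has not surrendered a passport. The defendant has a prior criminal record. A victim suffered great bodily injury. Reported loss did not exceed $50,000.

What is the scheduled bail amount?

$69,255

Base amounts from the schedule: domestic battery $30,750; elder abuse $16,000.
Stacking rule: highest base plus 75% of each additional charge. Highest is domestic battery at $30,750. Additional: $16,000 × 75% = $12,000. Combined base = $30,750 + $12,000 = $42,750.
Victim suffered great bodily injury (+100%): $42,750 × 2 = $85,500.
Continuous local residence of ten or more years (−40%): $85,500 × 0.6 = $51,300.
Defendant has an active warrant in another jurisdiction (+35%): $51,300 × 1.35 = $69,255.
$69,255 is at or above the $6,000 minimum.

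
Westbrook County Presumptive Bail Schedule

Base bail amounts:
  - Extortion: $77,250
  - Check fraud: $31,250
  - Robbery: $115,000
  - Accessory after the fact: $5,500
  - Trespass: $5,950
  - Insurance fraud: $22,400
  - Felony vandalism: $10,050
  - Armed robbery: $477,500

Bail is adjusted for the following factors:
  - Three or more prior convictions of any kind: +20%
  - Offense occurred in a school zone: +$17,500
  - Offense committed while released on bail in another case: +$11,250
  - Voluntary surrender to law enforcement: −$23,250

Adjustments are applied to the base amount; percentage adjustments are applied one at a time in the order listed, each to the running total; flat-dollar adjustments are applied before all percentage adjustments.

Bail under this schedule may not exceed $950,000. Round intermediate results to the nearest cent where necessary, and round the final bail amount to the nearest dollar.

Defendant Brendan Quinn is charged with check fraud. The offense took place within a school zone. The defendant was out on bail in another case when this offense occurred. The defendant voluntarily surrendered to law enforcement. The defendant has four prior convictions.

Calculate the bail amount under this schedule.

$44,100

Base amounts from the schedule: check fraud $31,250.
Single charge. Combined base = $31,250.
Offense occurred in a school zone (+$17,500 flat): $31,250 + $17,500 = $48,750.
Offense committed while released on bail in another case (+$11,250 flat): $48,750 + $11,250 = $60,000.
Voluntary surrender to law enforcement (−$23,250 flat): $60,000 − $23,250 = $36,750.
Three or more prior convictions of any kind (+20%): $36,750 × 1.2 = $44,100.
$44,100 is within the $950,000 maximum.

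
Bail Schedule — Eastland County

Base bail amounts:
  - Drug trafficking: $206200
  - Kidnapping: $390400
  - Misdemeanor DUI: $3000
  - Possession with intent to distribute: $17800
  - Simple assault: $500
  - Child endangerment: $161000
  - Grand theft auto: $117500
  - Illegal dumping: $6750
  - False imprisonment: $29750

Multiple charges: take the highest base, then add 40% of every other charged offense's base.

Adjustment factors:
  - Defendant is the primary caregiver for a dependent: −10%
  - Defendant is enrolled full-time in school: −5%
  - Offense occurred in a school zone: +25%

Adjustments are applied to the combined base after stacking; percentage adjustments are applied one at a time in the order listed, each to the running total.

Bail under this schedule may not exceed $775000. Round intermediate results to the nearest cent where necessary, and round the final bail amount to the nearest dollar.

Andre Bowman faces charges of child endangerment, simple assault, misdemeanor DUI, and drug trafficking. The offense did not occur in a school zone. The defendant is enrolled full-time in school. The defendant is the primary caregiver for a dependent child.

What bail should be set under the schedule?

$232560

Base amounts from the schedule: child endangerment $161000; simple assault $500; misdemeanor DUI $3000; drug trafficking $206200.
Stacking rule: highest base plus 40% of each additional charge. Highest is drug trafficking at $206200. Additional: $161000 × 40% = $64400; $500 × 40% = $200; $3000 × 40% = $1200. Combined base = $206200 + $65800 = $272000.
Defendant is the primary caregiver for a dependent (−10%): $272000 × 0.9 = $244800.
Defendant is enrolled full-time in school (−5%): $244800 × 0.95 = $232560.
$232560 is within the $775000 maximum.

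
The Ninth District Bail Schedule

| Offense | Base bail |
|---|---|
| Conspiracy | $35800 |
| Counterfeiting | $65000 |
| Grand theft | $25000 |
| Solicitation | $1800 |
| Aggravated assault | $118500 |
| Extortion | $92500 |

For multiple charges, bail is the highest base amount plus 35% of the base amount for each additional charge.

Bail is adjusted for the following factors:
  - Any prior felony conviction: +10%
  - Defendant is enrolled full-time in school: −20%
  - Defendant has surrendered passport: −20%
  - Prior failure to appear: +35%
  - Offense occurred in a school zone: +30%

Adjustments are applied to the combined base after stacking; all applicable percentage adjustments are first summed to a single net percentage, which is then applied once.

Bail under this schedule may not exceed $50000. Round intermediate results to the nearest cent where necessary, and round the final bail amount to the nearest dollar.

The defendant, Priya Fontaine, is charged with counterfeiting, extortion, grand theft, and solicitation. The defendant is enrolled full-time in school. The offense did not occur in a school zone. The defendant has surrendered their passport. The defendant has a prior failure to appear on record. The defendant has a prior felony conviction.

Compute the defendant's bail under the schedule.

Base amounts from the schedule: counterfeiting $65000; extortion $92500; grand theft $25000; solicitation $1800.
Stacking rule: highest base plus 35% of each additional charge. Highest is extortion at $92500. Additional: $65000 × 35% = $22750; $25000 × 35% = $8750; $1800 × 35% = $630. Combined base = $92500 + $32130 = $124630.
Net percentage adjustment: +10% −20% −20% +35% = +5%. $124630 × 1.05 = $130861.50.
Result $130861.50 exceeds the maximum of $50000; bail is capped at $50000.

$50000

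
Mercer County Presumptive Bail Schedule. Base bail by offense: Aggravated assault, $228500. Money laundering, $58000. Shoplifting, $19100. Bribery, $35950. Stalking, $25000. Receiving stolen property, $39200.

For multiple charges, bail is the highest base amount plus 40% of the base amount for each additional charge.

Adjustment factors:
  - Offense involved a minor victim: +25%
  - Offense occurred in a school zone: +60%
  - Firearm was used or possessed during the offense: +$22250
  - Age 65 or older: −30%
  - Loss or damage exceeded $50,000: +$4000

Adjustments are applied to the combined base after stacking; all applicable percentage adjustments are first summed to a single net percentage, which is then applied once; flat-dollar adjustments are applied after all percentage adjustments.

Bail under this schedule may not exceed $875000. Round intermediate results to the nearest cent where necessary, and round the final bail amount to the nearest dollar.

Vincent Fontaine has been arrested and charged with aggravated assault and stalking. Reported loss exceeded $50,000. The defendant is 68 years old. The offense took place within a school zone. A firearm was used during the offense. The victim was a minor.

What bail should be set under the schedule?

Base amounts from the schedule: aggravated assault $228500; stalking $25000.
Stacking rule: highest base plus 40% of each additional charge. Highest is aggravated assault at $228500. Additional: $25000 × 40% = $10000. Combined base = $228500 + $10000 = $238500.
Net percentage adjustment: +25% +60% −30% = +55%. $238500 × 1.55 = $369675.
Firearm was used or possessed during the offense (+$22250 flat): $369675 + $22250 = $391925.
Loss or damage exceeded $50,000 (+$4000 flat): $391925 + $4000 = $395925.
$395925 is within the $875000 maximum.

$395925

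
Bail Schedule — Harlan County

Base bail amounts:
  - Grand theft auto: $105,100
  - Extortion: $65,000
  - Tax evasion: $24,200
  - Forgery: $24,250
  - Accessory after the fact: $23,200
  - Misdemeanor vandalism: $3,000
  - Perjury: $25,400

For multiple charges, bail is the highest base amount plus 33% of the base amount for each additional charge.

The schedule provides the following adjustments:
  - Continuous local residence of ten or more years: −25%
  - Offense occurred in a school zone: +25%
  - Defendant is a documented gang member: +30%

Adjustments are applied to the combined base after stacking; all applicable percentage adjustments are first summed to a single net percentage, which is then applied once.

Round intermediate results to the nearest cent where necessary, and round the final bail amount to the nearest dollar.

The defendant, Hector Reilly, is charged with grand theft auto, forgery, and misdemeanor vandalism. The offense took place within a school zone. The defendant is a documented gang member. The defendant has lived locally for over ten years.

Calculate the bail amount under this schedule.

Base amounts from the schedule: grand theft auto $105,100; forgery $24,250; misdemeanor vandalism $3,000.
Stacking rule: highest base plus 33% of each additional charge. Highest is grand theft auto at $105,100. Additional: $24,250 × 33% = $8,002.50; $3,000 × 33% = $990. Combined base = $105,100 + $8,992.50 = $114,092.50.
Net percentage adjustment: −25% +25% +30% = +30%. $114,092.50 × 1.3 = $148,320.25.
Rounded to the nearest dollar: $148,320.

$148,320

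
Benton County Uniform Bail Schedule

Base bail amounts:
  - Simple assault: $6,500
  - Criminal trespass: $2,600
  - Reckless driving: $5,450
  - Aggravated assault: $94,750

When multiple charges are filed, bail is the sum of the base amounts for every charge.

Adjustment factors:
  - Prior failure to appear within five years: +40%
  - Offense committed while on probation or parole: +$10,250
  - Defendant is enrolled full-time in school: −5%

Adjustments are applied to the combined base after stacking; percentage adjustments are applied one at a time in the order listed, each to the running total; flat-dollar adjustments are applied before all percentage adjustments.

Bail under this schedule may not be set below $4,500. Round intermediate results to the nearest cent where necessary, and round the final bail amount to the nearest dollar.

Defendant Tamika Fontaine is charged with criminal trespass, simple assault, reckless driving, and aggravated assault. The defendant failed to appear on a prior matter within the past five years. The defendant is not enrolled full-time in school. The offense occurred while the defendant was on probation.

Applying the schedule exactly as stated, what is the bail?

Base amounts from the schedule: criminal trespass $2,600; simple assault $6,500; reckless driving $5,450; aggravated assault $94,750.
Stacking rule: sum of all bases. $2,600 + $6,500 + $5,450 + $94,750 = $109,300.
Offense committed while on probation or parole (+$10,250 flat): $109,300 + $10,250 = $119,550.
Prior failure to appear within five years (+40%): $119,550 × 1.4 = $167,370.
$167,370 is at or above the $4,500 minimum.

$167,370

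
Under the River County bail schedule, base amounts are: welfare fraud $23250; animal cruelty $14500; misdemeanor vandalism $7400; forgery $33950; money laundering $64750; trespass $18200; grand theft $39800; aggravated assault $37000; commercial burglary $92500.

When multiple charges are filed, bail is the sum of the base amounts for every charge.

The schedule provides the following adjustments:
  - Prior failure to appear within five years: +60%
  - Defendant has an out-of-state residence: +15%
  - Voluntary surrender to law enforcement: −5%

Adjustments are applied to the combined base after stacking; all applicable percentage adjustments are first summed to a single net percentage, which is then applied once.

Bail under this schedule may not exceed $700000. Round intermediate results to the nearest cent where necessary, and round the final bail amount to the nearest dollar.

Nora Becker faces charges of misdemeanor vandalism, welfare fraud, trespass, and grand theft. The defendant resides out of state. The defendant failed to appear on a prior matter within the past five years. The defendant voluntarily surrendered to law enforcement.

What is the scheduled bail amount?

Base amounts from the schedule: misdemeanor vandalism $7400; welfare fraud $23250; trespass $18200; grand theft $39800.
Stacking rule: sum of all bases. $7400 + $23250 + $18200 + $39800 = $88650.
Net percentage adjustment: +60% +15% −5% = +70%. $88650 × 1.7 = $150705.
$150705 is within the $700000 maximum.

$150705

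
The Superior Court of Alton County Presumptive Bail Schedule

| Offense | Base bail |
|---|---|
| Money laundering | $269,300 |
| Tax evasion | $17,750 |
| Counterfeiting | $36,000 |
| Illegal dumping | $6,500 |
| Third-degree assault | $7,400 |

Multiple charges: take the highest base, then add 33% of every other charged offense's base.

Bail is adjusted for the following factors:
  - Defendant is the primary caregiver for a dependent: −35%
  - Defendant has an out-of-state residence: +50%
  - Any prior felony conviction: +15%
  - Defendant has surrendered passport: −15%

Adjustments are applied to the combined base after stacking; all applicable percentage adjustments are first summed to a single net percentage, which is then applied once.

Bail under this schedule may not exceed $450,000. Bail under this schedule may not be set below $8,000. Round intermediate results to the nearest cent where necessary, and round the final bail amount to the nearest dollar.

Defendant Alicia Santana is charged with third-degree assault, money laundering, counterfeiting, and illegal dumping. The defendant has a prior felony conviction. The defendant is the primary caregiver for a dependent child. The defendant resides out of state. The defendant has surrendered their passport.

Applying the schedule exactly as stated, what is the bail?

$328,632

Base amounts from the schedule: third-degree assault $7,400; money laundering $269,300; counterfeiting $36,000; illegal dumping $6,500.
Stacking rule: highest base plus 33% of each additional charge. Highest is money laundering at $269,300. Additional: $7,400 × 33% = $2,442; $36,000 × 33% = $11,880; $6,500 × 33% = $2,145. Combined base = $269,300 + $16,467 = $285,767.
Net percentage adjustment: −35% +50% +15% −15% = +15%. $285,767 × 1.15 = $328,632.05.
$328,632.05 is within the $450,000 maximum.
$328,632.05 is at or above the $8,000 minimum.
Rounded to the nearest dollar: $328,632.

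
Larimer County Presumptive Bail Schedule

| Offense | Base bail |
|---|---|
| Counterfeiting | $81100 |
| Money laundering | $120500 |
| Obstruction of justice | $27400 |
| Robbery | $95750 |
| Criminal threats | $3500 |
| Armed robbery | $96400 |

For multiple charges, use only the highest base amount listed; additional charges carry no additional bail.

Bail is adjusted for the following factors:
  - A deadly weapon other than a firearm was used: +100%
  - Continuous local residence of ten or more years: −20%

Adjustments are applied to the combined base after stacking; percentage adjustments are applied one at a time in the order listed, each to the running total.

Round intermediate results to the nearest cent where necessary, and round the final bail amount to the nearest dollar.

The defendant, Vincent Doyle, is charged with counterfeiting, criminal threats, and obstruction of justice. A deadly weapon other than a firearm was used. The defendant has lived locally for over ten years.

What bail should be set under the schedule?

$129760

Base amounts from the schedule: counterfeiting $81100; criminal threats $3500; obstruction of justice $27400.
Stacking rule: use the highest base only. Highest is counterfeiting at $81100. Combined base = $81100.
A deadly weapon other than a firearm was used (+100%): $81100 × 2 = $162200.
Continuous local residence of ten or more years (−20%): $162200 × 0.8 = $129760.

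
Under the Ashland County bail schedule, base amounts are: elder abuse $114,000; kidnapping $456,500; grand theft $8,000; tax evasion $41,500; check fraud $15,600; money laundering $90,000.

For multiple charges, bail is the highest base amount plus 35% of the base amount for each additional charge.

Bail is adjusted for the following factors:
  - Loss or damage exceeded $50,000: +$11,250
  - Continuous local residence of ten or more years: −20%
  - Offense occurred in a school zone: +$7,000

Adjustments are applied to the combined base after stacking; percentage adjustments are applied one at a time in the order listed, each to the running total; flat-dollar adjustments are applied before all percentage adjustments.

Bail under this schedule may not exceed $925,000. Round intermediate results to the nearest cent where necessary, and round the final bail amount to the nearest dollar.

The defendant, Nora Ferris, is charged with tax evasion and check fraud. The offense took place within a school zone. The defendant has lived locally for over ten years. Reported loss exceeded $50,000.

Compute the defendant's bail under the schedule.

$52,168

Base amounts from the schedule: tax evasion $41,500; check fraud $15,600.
Stacking rule: highest base plus 35% of each additional charge. Highest is tax evasion at $41,500. Additional: $15,600 × 35% = $5,460. Combined base = $41,500 + $5,460 = $46,960.
Loss or damage exceeded $50,000 (+$11,250 flat): $46,960 + $11,250 = $58,210.
Offense occurred in a school zone (+$7,000 flat): $58,210 + $7,000 = $65,210.
Continuous local residence of ten or more years (−20%): $65,210 × 0.8 = $52,168.
$52,168 is within the $925,000 maximum.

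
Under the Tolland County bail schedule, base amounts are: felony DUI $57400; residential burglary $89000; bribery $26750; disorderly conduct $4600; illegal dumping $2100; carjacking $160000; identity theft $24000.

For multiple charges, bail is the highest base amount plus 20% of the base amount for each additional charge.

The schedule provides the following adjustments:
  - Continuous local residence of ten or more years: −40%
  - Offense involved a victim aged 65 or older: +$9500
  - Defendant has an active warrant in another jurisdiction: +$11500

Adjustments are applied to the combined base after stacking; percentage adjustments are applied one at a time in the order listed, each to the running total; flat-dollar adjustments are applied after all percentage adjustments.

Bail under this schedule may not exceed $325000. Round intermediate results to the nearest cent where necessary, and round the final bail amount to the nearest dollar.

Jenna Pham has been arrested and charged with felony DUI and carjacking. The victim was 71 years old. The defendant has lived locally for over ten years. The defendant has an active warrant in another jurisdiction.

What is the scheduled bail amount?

$123888

Base amounts from the schedule: felony DUI $57400; carjacking $160000.
Stacking rule: highest base plus 20% of each additional charge. Highest is carjacking at $160000. Additional: $57400 × 20% = $11480. Combined base = $160000 + $11480 = $171480.
Continuous local residence of ten or more years (−40%): $171480 × 0.6 = $102888.
Offense involved a victim aged 65 or older (+$9500 flat): $102888 + $9500 = $112388.
Defendant has an active warrant in another jurisdiction (+$11500 flat): $112388 + $11500 = $123888.
$123888 is within the $325000 maximum.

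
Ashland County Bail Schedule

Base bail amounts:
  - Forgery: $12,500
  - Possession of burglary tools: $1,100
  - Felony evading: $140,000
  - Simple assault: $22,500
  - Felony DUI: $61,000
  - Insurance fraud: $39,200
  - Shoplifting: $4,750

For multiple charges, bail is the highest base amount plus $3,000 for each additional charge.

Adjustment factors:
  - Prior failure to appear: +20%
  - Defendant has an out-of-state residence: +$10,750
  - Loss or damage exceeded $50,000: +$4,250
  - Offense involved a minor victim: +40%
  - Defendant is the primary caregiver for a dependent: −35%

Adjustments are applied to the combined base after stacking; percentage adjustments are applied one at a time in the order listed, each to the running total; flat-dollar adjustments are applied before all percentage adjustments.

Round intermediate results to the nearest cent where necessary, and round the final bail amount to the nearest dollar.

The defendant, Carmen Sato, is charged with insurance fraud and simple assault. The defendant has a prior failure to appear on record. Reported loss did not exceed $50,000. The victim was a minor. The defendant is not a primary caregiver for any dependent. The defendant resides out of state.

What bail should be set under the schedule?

$88,956

Base amounts from the schedule: insurance fraud $39,200; simple assault $22,500.
Stacking rule: highest base plus $3,000 per additional charge. Highest is insurance fraud at $39,200; 1 additional charge → +$3,000. Combined base = $42,200.
Defendant has an out-of-state residence (+$10,750 flat): $42,200 + $10,750 = $52,950.
Prior failure to appear (+20%): $52,950 × 1.2 = $63,540.
Offense involved a minor victim (+40%): $63,540 × 1.4 = $88,956.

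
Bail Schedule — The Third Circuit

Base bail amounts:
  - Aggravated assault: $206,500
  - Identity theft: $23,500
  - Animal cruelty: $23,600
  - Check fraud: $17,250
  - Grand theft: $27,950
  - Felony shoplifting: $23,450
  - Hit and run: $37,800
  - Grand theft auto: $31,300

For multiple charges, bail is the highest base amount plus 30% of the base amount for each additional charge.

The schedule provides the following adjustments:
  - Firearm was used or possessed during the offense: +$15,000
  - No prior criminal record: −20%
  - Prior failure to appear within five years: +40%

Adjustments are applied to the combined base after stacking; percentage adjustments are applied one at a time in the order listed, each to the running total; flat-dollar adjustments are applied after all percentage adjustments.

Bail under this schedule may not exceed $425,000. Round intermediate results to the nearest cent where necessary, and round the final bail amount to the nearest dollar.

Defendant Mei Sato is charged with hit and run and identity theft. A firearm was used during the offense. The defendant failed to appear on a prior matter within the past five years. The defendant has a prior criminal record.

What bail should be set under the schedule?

Base amounts from the schedule: hit and run $37,800; identity theft $23,500.
Stacking rule: highest base plus 30% of each additional charge. Highest is hit and run at $37,800. Additional: $23,500 × 30% = $7,050. Combined base = $37,800 + $7,050 = $44,850.
Prior failure to appear within five years (+40%): $44,850 × 1.4 = $62,790.
Firearm was used or possessed during the offense (+$15,000 flat): $62,790 + $15,000 = $77,790.
$77,790 is within the $425,000 maximum.

$77,790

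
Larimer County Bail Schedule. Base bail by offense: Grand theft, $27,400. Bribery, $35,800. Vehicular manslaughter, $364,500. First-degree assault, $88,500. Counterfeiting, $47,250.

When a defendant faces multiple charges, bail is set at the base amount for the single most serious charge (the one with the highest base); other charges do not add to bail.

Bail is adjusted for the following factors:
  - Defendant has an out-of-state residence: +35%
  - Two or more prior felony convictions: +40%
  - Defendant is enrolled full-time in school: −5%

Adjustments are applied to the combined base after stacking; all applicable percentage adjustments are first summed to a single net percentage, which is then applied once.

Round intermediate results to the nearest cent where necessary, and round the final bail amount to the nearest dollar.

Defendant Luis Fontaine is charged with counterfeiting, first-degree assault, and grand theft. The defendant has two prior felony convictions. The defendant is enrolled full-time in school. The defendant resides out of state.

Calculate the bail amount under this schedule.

$150,450

Base amounts from the schedule: counterfeiting $47,250; first-degree assault $88,500; grand theft $27,400.
Stacking rule: use the highest base only. Highest is first-degree assault at $88,500. Combined base = $88,500.
Net percentage adjustment: +35% +40% −5% = +70%. $88,500 × 1.7 = $150,450.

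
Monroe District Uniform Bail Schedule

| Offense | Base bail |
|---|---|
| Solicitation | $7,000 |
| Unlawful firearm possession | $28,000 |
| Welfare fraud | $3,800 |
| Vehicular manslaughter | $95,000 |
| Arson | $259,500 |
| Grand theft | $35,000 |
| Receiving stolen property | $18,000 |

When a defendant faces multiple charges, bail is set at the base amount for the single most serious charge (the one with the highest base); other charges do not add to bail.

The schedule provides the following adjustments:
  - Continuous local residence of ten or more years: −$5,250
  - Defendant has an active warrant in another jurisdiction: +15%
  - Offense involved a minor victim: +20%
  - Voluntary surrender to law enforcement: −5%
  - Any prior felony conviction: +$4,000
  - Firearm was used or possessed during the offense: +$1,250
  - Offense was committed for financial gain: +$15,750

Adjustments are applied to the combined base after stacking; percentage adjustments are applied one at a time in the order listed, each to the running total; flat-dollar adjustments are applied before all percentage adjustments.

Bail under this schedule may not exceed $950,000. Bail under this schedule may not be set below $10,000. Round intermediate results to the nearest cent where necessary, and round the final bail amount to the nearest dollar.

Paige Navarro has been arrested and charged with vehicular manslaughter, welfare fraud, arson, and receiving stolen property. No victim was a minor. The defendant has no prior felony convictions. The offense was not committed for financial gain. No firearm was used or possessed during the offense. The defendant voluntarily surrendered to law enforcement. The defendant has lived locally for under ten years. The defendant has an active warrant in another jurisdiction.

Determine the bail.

$283,504

Base amounts from the schedule: vehicular manslaughter $95,000; welfare fraud $3,800; arson $259,500; receiving stolen property $18,000.
Stacking rule: use the highest base only. Highest is arson at $259,500. Combined base = $259,500.
Defendant has an active warrant in another jurisdiction (+15%): $259,500 × 1.15 = $298,425.
Voluntary surrender to law enforcement (−5%): $298,425 × 0.95 = $283,503.75.
$283,503.75 is within the $950,000 maximum.
$283,503.75 is at or above the $10,000 minimum.
Rounded to the nearest dollar: $283,504.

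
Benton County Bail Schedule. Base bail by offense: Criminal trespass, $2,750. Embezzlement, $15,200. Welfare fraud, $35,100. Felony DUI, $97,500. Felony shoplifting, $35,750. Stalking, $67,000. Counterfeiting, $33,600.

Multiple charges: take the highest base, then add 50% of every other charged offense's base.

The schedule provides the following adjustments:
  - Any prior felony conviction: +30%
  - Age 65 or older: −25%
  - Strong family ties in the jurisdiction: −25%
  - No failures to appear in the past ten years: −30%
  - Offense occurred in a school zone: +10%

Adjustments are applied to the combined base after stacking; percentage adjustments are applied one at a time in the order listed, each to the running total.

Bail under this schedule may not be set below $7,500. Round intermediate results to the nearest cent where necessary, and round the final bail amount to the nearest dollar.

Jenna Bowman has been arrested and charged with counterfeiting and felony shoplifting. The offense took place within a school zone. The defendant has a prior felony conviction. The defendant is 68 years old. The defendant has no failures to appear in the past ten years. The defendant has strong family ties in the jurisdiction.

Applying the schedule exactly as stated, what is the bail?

Base amounts from the schedule: counterfeiting $33,600; felony shoplifting $35,750.
Stacking rule: highest base plus 50% of each additional charge. Highest is felony shoplifting at $35,750. Additional: $33,600 × 50% = $16,800. Combined base = $35,750 + $16,800 = $52,550.
Any prior felony conviction (+30%): $52,550 × 1.3 = $68,315.
Age 65 or older (−25%): $68,315 × 0.75 = $51,236.25.
Strong family ties in the jurisdiction (−25%): $51,236.25 × 0.75 = $38,427.19.
No failures to appear in the past ten years (−30%): $38,427.19 × 0.7 = $26,899.03.
Offense occurred in a school zone (+10%): $26,899.03 × 1.1 = $29,588.93.
$29,588.93 is at or above the $7,500 minimum.
Rounded to the nearest dollar: $29,589.

$29,589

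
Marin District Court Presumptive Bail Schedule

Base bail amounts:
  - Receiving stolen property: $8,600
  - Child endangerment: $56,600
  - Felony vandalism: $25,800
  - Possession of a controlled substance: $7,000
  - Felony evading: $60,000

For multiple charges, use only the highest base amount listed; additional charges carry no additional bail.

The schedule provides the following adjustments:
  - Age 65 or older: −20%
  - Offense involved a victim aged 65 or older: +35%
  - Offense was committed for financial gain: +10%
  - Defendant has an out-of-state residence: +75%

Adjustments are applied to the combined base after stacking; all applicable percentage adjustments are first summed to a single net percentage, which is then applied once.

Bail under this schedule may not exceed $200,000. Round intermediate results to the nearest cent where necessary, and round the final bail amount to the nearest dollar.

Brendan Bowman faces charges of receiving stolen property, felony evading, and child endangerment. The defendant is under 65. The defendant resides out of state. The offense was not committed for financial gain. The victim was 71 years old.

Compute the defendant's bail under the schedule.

Base amounts from the schedule: receiving stolen property $8,600; felony evading $60,000; child endangerment $56,600.
Stacking rule: use the highest base only. Highest is felony evading at $60,000. Combined base = $60,000.
Net percentage adjustment: +35% +75% = +110%. $60,000 × 2.1 = $126,000.
$126,000 is within the $200,000 maximum.

$126,000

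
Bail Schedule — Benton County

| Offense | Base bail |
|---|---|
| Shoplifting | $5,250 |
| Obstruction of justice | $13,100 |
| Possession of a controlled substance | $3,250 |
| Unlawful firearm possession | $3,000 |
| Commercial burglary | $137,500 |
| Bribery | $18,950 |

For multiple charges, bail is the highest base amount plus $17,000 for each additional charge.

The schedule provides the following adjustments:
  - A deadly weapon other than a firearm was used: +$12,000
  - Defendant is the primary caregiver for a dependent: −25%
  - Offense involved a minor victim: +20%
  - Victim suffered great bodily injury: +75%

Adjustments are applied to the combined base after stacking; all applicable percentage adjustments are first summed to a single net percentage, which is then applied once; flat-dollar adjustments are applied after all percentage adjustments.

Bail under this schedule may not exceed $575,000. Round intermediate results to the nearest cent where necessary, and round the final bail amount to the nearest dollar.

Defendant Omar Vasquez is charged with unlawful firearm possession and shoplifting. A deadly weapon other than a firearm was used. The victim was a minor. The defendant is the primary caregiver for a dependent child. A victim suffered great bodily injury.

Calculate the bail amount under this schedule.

Base amounts from the schedule: unlawful firearm possession $3,000; shoplifting $5,250.
Stacking rule: highest base plus $17,000 per additional charge. Highest is shoplifting at $5,250; 1 additional charge → +$17,000. Combined base = $22,250.
Net percentage adjustment: −25% +20% +75% = +70%. $22,250 × 1.7 = $37,825.
A deadly weapon other than a firearm was used (+$12,000 flat): $37,825 + $12,000 = $49,825.
$49,825 is within the $575,000 maximum.

$49,825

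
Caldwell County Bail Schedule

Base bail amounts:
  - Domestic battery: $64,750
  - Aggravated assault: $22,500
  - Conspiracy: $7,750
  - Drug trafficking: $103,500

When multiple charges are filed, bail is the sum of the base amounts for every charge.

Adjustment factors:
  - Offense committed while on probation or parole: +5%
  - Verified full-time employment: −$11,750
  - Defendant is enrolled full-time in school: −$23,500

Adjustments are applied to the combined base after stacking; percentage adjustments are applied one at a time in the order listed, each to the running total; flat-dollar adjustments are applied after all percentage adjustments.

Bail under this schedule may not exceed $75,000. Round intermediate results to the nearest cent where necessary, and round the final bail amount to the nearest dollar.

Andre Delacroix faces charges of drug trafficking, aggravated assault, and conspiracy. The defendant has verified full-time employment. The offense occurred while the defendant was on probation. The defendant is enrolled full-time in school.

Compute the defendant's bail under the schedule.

Base amounts from the schedule: drug trafficking $103,500; aggravated assault $22,500; conspiracy $7,750.
Stacking rule: sum of all bases. $103,500 + $22,500 + $7,750 = $133,750.
Offense committed while on probation or parole (+5%): $133,750 × 1.05 = $140,437.50.
Verified full-time employment (−$11,750 flat): $140,437.50 − $11,750 = $128,687.50.
Defendant is enrolled full-time in school (−$23,500 flat): $128,687.50 − $23,500 = $105,187.50.
Result $105,187.50 exceeds the maximum of $75,000; bail is capped at $75,000.

$75,000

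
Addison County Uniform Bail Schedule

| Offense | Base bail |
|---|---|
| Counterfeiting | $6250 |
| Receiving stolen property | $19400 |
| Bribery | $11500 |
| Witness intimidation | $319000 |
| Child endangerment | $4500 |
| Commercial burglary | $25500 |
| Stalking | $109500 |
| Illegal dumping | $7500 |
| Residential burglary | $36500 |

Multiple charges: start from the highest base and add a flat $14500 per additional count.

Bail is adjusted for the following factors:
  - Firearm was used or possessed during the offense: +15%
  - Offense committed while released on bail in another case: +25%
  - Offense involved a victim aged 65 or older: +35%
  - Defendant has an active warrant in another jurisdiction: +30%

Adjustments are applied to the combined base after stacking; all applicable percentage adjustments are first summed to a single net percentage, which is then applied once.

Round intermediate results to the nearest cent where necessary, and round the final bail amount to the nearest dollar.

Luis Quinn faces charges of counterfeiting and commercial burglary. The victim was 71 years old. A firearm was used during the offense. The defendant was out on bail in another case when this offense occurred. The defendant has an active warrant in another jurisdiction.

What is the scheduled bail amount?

$82000

Base amounts from the schedule: counterfeiting $6250; commercial burglary $25500.
Stacking rule: highest base plus $14500 per additional charge. Highest is commercial burglary at $25500; 1 additional charge → +$14500. Combined base = $40000.
Net percentage adjustment: +15% +25% +35% +30% = +105%. $40000 × 2.05 = $82000.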